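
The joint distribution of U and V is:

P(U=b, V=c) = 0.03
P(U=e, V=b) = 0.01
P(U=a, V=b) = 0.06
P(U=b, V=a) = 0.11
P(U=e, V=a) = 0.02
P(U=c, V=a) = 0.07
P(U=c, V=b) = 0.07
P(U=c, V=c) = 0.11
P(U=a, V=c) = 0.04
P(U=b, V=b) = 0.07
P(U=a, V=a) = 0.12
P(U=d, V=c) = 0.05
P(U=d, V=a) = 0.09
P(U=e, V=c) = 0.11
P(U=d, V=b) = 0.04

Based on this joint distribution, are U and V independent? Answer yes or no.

P(U=e) = 0.14 and P(V=c) = 0.34, so their product is 0.0476, but P(U=e, V=c) = 0.11. Since these differ, U and V are not independent.

no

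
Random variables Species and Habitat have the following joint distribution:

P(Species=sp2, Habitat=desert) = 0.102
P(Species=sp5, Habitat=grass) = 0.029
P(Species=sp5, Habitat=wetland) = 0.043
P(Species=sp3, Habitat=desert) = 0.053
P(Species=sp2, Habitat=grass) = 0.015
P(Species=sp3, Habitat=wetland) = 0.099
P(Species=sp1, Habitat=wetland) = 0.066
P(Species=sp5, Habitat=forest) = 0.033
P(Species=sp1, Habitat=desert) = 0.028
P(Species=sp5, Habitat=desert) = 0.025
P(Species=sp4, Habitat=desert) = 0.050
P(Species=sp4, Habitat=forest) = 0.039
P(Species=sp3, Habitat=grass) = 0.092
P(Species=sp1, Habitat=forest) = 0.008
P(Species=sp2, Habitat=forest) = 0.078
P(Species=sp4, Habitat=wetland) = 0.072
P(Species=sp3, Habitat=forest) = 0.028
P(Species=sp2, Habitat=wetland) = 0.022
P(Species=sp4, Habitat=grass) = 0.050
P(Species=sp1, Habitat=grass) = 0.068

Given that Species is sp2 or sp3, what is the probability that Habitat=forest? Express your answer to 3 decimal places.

P(Species=sp2) = 0.078 + 0.015 + 0.022 + 0.102 = 0.217.
P(Species=sp3) = 0.028 + 0.092 + 0.099 + 0.053 = 0.272.
P(Species ∈ {sp2, sp3}) = 0.217 + 0.272 = 0.489; P(Habitat=forest, Species ∈ {sp2, sp3}) = 0.078 + 0.028 = 0.106.
P(Habitat=forest | Species ∈ {sp2, sp3}) = 0.106/0.489 = 0.217.

0.217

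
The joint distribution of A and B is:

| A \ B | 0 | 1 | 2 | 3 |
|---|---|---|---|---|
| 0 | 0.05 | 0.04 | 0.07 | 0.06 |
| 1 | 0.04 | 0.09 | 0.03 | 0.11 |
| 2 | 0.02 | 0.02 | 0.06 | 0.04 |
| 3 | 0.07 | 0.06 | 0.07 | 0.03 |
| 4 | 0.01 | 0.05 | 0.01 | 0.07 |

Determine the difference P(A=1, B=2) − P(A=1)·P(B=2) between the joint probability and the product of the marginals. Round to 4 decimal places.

-0.0348

P(A=1) = 0.04 + 0.09 + 0.03 + 0.11 = 0.27.
P(B=2) = 0.07 + 0.03 + 0.06 + 0.07 + 0.01 = 0.24.
P(A=1, B=2) − P(A=1)P(B=2) = 0.03 − 0.27×0.24 = -0.0348.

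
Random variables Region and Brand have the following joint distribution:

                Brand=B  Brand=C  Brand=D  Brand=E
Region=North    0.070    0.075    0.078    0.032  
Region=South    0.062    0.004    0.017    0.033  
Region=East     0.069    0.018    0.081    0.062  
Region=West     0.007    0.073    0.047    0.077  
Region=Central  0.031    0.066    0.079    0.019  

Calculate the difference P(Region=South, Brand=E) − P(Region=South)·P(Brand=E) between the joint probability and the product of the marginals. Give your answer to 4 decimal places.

P(Region=South) = 0.062 + 0.004 + 0.017 + 0.033 = 0.116.
P(Brand=E) = 0.032 + 0.033 + 0.062 + 0.077 + 0.019 = 0.223.
P(Region=South, Brand=E) − P(Region=South)P(Brand=E) = 0.033 − 0.116×0.223 = 0.0071.

0.0071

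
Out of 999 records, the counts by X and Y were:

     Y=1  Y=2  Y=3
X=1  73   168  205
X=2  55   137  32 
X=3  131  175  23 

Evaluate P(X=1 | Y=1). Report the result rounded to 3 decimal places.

Total with Y=1: 73 + 55 + 131 = 259.
P(X=1 | Y=1) = 73/259 = 0.282.

0.282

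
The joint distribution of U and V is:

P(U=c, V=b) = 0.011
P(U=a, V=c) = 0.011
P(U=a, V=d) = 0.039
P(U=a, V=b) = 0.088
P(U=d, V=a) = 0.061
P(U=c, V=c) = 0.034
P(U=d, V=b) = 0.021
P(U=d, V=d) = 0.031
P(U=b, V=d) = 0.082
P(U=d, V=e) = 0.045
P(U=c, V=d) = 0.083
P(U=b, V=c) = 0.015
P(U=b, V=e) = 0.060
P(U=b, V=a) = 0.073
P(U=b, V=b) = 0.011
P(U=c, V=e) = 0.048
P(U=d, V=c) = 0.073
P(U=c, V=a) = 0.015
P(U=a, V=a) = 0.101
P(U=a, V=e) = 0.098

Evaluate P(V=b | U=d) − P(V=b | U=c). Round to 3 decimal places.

0.033

P(U=d) = 0.061 + 0.021 + 0.073 + 0.031 + 0.045 = 0.231; P(V=b | U=d) = 0.021/0.231 = 0.0909.
P(U=c) = 0.015 + 0.011 + 0.034 + 0.083 + 0.048 = 0.191; P(V=b | U=c) = 0.011/0.191 = 0.0576.
Difference = 0.033.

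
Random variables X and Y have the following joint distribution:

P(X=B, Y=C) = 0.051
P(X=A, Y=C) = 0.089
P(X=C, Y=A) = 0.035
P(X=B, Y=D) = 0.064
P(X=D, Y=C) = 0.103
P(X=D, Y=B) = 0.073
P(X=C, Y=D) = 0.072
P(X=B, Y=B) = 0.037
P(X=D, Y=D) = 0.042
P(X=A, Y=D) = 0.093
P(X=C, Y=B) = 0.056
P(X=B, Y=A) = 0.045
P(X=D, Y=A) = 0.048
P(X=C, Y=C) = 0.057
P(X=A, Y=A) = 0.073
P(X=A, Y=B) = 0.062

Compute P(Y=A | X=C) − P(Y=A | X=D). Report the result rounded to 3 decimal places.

P(X=C) = 0.035 + 0.056 + 0.057 + 0.072 = 0.220; P(Y=A | X=C) = 0.035/0.220 = 0.1591.
P(X=D) = 0.048 + 0.073 + 0.103 + 0.042 = 0.266; P(Y=A | X=D) = 0.048/0.266 = 0.1805.
Difference = -0.021.

-0.021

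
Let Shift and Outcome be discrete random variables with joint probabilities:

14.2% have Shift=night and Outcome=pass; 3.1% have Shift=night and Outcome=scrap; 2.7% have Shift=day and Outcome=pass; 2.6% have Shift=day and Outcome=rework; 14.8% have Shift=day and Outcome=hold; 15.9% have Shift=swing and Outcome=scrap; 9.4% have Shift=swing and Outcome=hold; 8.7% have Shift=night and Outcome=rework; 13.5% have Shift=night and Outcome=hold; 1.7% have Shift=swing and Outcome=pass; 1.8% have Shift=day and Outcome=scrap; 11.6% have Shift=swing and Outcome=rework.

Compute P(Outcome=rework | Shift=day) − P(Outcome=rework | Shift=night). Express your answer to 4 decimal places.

P(Shift=day) = 0.027 + 0.026 + 0.018 + 0.148 = 0.219; P(Outcome=rework | Shift=day) = 0.026/0.219 = 0.11872.
P(Shift=night) = 0.142 + 0.087 + 0.031 + 0.135 = 0.395; P(Outcome=rework | Shift=night) = 0.087/0.395 = 0.22025.
Difference = -0.1015.

-0.1015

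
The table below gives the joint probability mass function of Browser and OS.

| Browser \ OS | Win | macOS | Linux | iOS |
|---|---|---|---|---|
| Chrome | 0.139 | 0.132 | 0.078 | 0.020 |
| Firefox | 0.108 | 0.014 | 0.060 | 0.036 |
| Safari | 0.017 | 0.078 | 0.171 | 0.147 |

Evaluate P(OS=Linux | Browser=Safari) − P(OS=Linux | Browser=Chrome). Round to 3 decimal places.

P(Browser=Safari) = 0.017 + 0.078 + 0.171 + 0.147 = 0.413; P(OS=Linux | Browser=Safari) = 0.171/0.413 = 0.4140.
P(Browser=Chrome) = 0.139 + 0.132 + 0.078 + 0.020 = 0.369; P(OS=Linux | Browser=Chrome) = 0.078/0.369 = 0.2114.
Difference = 0.203.

0.203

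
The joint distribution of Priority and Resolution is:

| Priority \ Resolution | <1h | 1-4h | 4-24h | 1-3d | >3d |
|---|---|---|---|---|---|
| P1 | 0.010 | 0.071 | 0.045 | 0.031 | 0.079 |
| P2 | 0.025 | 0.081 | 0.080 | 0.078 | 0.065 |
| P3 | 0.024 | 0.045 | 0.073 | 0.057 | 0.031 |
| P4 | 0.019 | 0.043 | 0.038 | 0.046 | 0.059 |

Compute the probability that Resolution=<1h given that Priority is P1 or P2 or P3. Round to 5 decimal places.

0.07421

P(Priority=P1) = 0.010 + 0.071 + 0.045 + 0.031 + 0.079 = 0.236.
P(Priority=P2) = 0.025 + 0.081 + 0.080 + 0.078 + 0.065 = 0.329.
P(Priority=P3) = 0.024 + 0.045 + 0.073 + 0.057 + 0.031 = 0.230.
P(Priority ∈ {P1, P2, P3}) = 0.236 + 0.329 + 0.230 = 0.795; P(Resolution=<1h, Priority ∈ {P1, P2, P3}) = 0.010 + 0.025 + 0.024 = 0.059.
P(Resolution=<1h | Priority ∈ {P1, P2, P3}) = 0.059/0.795 = 0.07421.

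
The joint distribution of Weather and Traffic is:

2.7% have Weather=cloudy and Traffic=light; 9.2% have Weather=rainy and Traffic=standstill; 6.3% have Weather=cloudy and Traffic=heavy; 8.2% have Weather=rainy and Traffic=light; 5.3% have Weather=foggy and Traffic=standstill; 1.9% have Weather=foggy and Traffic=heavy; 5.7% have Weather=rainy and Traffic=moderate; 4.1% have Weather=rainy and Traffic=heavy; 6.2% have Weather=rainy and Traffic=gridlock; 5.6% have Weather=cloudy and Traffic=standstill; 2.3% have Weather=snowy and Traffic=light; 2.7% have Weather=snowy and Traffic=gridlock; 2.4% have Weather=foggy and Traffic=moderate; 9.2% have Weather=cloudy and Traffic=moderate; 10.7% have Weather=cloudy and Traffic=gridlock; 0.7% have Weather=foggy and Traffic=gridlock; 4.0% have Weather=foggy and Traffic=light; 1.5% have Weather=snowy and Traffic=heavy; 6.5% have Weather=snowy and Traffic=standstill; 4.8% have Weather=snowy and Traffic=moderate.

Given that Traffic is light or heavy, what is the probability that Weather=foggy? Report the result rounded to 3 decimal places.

P(Traffic=light) = 0.027 + 0.082 + 0.023 + 0.040 = 0.172.
P(Traffic=heavy) = 0.063 + 0.041 + 0.015 + 0.019 = 0.138.
P(Traffic ∈ {light, heavy}) = 0.172 + 0.138 = 0.310; P(Weather=foggy, Traffic ∈ {light, heavy}) = 0.040 + 0.019 = 0.059.
P(Weather=foggy | Traffic ∈ {light, heavy}) = 0.059/0.310 = 0.190.

0.190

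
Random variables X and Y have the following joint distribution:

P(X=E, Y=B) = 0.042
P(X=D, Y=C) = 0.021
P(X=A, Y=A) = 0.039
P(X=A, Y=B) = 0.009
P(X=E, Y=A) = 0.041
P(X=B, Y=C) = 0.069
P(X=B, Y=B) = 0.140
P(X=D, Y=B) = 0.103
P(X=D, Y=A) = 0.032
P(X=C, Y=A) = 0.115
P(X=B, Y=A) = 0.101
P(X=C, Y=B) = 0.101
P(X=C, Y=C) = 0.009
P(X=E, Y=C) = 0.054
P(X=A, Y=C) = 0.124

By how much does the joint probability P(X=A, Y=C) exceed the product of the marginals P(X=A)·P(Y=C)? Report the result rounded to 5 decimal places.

P(X=A) = 0.039 + 0.009 + 0.124 = 0.172.
P(Y=C) = 0.124 + 0.069 + 0.009 + 0.021 + 0.054 = 0.277.
P(X=A, Y=C) − P(X=A)P(Y=C) = 0.124 − 0.172×0.277 = 0.07636.

0.07636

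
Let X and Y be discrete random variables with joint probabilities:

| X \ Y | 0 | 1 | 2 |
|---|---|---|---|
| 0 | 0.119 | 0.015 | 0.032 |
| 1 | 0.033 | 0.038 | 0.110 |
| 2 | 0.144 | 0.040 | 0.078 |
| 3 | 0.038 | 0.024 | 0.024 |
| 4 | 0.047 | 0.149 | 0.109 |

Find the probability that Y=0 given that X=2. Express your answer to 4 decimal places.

P(X=2) = 0.144 + 0.040 + 0.078 = 0.262.
P(Y=0 | X=2) = 0.144/0.262 = 0.5496.

0.5496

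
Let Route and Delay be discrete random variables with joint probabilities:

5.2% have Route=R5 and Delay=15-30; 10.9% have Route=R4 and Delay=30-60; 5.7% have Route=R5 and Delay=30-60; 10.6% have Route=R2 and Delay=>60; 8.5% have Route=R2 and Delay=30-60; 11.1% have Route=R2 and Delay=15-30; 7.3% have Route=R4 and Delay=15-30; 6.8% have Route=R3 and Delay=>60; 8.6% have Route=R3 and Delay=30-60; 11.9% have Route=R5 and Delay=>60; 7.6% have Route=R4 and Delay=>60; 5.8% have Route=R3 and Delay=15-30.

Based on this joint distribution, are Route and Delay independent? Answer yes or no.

no

P(Route=R5) = 0.228 and P(Delay=>60) = 0.369, so their product is 0.08413, but P(Route=R5, Delay=>60) = 0.119. Since these differ, Route and Delay are not independent.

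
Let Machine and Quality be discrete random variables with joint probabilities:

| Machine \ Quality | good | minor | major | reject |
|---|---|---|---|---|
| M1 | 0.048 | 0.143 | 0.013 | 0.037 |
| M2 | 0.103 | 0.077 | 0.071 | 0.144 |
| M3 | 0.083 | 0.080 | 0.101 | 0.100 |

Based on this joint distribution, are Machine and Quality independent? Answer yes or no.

no

P(Machine=M1) = 0.241 and P(Quality=minor) = 0.300, so their product is 0.07230, but P(Machine=M1, Quality=minor) = 0.143. Since these differ, Machine and Quality are not independent.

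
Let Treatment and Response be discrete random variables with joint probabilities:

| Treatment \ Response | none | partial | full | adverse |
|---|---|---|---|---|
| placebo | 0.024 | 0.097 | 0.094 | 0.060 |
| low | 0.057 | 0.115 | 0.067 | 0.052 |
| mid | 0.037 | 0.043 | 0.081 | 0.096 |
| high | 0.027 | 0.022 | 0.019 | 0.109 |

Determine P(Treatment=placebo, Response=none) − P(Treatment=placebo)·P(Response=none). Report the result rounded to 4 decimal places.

P(Treatment=placebo) = 0.024 + 0.097 + 0.094 + 0.060 = 0.275.
P(Response=none) = 0.024 + 0.057 + 0.037 + 0.027 = 0.145.
P(Treatment=placebo, Response=none) − P(Treatment=placebo)P(Response=none) = 0.024 − 0.275×0.145 = -0.0159.

-0.0159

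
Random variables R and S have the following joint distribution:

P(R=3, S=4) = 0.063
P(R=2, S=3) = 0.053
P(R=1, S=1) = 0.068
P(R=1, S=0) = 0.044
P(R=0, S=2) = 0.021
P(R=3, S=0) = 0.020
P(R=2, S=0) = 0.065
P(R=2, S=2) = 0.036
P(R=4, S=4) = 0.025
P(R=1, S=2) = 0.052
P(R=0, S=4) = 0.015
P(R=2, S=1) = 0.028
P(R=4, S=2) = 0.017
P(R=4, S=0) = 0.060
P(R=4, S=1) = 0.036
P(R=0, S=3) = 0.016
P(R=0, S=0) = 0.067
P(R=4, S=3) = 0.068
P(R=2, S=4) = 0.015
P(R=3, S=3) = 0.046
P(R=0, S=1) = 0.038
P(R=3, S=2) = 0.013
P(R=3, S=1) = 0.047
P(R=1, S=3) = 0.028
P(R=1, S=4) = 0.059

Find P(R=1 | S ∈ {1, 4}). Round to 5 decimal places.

P(S=1) = 0.038 + 0.068 + 0.028 + 0.047 + 0.036 = 0.217.
P(S=4) = 0.015 + 0.059 + 0.015 + 0.063 + 0.025 = 0.177.
P(S ∈ {1, 4}) = 0.217 + 0.177 = 0.394; P(R=1, S ∈ {1, 4}) = 0.068 + 0.059 = 0.127.
P(R=1 | S ∈ {1, 4}) = 0.127/0.394 = 0.32234.

0.32234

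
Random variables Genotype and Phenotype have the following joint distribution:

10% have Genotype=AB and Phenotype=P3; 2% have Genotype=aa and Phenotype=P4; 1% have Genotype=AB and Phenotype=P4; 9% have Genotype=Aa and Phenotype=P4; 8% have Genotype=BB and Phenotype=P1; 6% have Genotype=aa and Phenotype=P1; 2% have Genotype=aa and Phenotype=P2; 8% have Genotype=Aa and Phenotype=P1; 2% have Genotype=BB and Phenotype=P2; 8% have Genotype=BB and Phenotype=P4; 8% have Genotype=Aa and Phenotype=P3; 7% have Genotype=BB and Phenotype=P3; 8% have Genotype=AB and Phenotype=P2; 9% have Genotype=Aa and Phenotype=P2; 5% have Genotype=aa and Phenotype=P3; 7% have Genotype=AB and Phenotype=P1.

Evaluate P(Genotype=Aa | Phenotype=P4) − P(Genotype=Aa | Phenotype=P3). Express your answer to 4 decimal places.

0.1833

P(Phenotype=P4) = 0.09 + 0.02 + 0.01 + 0.08 = 0.20; P(Genotype=Aa | Phenotype=P4) = 0.09/0.20 = 0.45000.
P(Phenotype=P3) = 0.08 + 0.05 + 0.10 + 0.07 = 0.30; P(Genotype=Aa | Phenotype=P3) = 0.08/0.30 = 0.26667.
Difference = 0.1833.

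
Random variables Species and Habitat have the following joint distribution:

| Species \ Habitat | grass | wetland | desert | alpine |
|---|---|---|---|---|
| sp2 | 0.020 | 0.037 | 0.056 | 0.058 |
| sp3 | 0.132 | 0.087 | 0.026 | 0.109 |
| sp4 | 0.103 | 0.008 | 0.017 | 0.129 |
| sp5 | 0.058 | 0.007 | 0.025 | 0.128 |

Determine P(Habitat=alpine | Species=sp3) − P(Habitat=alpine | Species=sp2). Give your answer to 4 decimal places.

P(Species=sp3) = 0.132 + 0.087 + 0.026 + 0.109 = 0.354; P(Habitat=alpine | Species=sp3) = 0.109/0.354 = 0.30791.
P(Species=sp2) = 0.020 + 0.037 + 0.056 + 0.058 = 0.171; P(Habitat=alpine | Species=sp2) = 0.058/0.171 = 0.33918.
Difference = -0.0313.

-0.0313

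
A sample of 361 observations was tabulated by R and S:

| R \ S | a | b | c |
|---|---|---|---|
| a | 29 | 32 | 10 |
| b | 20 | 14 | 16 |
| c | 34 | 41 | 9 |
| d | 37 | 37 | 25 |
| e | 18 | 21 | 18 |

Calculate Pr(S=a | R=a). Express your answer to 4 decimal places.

Total with R=a: 29 + 32 + 10 = 71.
P(S=a | R=a) = 29/71 = 0.4085.

0.4085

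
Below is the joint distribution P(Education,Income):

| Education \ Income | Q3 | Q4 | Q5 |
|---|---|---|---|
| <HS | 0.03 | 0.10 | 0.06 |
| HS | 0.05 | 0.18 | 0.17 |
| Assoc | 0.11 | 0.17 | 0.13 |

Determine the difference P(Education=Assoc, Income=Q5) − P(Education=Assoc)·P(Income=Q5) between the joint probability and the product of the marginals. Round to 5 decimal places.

-0.01760

P(Education=Assoc) = 0.11 + 0.17 + 0.13 = 0.41.
P(Income=Q5) = 0.06 + 0.17 + 0.13 = 0.36.
P(Education=Assoc, Income=Q5) − P(Education=Assoc)P(Income=Q5) = 0.13 − 0.41×0.36 = -0.01760.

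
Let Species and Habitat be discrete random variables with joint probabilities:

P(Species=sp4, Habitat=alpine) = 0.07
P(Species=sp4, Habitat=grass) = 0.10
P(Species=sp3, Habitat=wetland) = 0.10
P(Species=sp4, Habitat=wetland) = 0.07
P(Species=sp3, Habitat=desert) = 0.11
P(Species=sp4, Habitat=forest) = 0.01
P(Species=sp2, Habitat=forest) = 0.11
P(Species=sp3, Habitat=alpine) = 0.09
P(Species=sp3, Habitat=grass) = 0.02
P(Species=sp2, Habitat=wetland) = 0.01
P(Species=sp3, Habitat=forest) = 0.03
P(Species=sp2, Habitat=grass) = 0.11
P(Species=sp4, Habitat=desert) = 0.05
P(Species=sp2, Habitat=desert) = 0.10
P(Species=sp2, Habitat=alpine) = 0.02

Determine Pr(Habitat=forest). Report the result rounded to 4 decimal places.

0.1500

P(Habitat=forest) = 0.11 + 0.03 + 0.01 = 0.15.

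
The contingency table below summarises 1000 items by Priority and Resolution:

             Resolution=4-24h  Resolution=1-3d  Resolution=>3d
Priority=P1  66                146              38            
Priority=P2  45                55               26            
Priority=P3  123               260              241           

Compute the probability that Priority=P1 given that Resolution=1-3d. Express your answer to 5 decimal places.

Total with Resolution=1-3d: 146 + 55 + 260 = 461.
P(Priority=P1 | Resolution=1-3d) = 146/461 = 0.31670.

0.31670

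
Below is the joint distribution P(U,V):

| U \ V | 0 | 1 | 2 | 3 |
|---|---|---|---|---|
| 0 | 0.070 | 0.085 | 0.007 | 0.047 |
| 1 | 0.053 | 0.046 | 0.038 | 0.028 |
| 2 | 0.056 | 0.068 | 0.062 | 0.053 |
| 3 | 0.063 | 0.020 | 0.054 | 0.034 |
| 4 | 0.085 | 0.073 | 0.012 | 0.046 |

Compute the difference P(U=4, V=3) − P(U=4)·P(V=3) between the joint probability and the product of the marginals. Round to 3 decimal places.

0.001

P(U=4) = 0.085 + 0.073 + 0.012 + 0.046 = 0.216.
P(V=3) = 0.047 + 0.028 + 0.053 + 0.034 + 0.046 = 0.208.
P(U=4, V=3) − P(U=4)P(V=3) = 0.046 − 0.216×0.208 = 0.001.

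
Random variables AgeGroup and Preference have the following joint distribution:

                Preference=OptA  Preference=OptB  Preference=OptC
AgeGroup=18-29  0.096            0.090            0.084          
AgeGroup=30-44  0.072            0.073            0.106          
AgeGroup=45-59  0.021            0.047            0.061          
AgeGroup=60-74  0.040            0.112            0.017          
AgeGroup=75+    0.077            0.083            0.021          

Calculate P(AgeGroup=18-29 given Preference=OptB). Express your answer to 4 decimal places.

0.2222

P(Preference=OptB) = 0.090 + 0.073 + 0.047 + 0.112 + 0.083 = 0.405.
P(AgeGroup=18-29 | Preference=OptB) = 0.090/0.405 = 0.2222.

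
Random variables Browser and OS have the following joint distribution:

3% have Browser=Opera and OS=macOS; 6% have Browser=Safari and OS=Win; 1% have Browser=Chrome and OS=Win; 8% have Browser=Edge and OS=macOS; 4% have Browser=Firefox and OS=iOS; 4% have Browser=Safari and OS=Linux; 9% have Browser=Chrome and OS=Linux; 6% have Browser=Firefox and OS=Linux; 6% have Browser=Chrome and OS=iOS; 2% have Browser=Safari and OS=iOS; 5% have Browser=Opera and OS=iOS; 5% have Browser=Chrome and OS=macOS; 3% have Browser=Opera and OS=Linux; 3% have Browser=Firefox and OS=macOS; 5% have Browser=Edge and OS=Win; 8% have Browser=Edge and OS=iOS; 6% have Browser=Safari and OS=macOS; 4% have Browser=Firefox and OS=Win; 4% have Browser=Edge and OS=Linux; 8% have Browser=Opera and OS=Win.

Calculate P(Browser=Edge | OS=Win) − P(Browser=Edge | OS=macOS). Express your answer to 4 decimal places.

P(OS=Win) = 0.01 + 0.04 + 0.06 + 0.05 + 0.08 = 0.24; P(Browser=Edge | OS=Win) = 0.05/0.24 = 0.20833.
P(OS=macOS) = 0.05 + 0.03 + 0.06 + 0.08 + 0.03 = 0.25; P(Browser=Edge | OS=macOS) = 0.08/0.25 = 0.32000.
Difference = -0.1117.

-0.1117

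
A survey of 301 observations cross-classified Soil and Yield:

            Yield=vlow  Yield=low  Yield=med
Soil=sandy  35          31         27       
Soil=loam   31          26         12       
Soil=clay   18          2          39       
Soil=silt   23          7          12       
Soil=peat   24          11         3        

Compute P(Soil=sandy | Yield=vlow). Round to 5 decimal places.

Total with Yield=vlow: 35 + 31 + 18 + 23 + 24 = 131.
P(Soil=sandy | Yield=vlow) = 35/131 = 0.26718.

0.26718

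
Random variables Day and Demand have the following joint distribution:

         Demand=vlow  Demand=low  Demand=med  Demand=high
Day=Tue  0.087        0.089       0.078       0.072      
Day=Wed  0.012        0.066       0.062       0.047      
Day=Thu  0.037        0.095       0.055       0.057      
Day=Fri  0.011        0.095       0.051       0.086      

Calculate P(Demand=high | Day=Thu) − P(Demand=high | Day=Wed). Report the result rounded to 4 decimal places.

P(Day=Thu) = 0.037 + 0.095 + 0.055 + 0.057 = 0.244; P(Demand=high | Day=Thu) = 0.057/0.244 = 0.23361.
P(Day=Wed) = 0.012 + 0.066 + 0.062 + 0.047 = 0.187; P(Demand=high | Day=Wed) = 0.047/0.187 = 0.25134.
Difference = -0.0177.

-0.0177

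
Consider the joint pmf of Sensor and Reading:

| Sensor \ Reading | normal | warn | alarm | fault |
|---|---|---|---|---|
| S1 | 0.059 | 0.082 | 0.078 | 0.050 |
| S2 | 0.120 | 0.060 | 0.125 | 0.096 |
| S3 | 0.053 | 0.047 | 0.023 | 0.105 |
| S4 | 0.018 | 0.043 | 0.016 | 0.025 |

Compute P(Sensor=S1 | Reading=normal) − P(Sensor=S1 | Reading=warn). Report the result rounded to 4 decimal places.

-0.1174

P(Reading=normal) = 0.059 + 0.120 + 0.053 + 0.018 = 0.250; P(Sensor=S1 | Reading=normal) = 0.059/0.250 = 0.23600.
P(Reading=warn) = 0.082 + 0.060 + 0.047 + 0.043 = 0.232; P(Sensor=S1 | Reading=warn) = 0.082/0.232 = 0.35345.
Difference = -0.1174.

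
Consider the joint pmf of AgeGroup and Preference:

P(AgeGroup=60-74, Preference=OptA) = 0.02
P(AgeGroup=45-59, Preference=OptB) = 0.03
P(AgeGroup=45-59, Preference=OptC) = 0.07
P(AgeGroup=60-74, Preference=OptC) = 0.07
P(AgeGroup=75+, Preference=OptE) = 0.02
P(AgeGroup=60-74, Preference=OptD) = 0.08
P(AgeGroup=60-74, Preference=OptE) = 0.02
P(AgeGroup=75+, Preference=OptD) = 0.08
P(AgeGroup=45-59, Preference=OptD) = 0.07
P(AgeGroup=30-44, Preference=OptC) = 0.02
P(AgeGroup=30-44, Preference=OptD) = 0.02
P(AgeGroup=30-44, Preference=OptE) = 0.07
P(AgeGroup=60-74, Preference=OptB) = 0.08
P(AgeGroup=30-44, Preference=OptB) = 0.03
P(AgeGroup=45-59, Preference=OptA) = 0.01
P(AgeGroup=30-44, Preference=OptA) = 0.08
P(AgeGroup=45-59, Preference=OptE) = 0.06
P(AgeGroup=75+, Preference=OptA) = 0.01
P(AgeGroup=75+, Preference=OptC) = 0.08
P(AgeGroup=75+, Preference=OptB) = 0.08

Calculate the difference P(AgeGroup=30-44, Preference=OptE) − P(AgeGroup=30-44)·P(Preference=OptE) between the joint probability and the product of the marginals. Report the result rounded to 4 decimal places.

0.0326

P(AgeGroup=30-44) = 0.08 + 0.03 + 0.02 + 0.02 + 0.07 = 0.22.
P(Preference=OptE) = 0.07 + 0.06 + 0.02 + 0.02 = 0.17.
P(AgeGroup=30-44, Preference=OptE) − P(AgeGroup=30-44)P(Preference=OptE) = 0.07 − 0.22×0.17 = 0.0326.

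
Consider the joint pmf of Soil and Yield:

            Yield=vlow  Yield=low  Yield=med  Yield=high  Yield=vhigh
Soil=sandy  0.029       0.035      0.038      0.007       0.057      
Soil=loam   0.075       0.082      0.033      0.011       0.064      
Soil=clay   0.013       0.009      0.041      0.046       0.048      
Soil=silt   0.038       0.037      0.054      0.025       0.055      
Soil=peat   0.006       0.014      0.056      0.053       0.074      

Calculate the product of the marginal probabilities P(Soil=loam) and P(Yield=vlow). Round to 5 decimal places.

P(Soil=loam) = 0.075 + 0.082 + 0.033 + 0.011 + 0.064 = 0.265.
P(Yield=vlow) = 0.029 + 0.075 + 0.013 + 0.038 + 0.006 = 0.161.
Product: 0.265 × 0.161 = 0.04267.

0.04267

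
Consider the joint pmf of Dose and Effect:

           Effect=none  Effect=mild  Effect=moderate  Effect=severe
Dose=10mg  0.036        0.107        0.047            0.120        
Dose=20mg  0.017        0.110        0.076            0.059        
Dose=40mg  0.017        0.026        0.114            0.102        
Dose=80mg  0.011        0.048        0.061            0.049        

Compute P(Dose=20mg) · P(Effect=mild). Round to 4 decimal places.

P(Dose=20mg) = 0.017 + 0.110 + 0.076 + 0.059 = 0.262.
P(Effect=mild) = 0.107 + 0.110 + 0.026 + 0.048 = 0.291.
Product: 0.262 × 0.291 = 0.0762.

0.0762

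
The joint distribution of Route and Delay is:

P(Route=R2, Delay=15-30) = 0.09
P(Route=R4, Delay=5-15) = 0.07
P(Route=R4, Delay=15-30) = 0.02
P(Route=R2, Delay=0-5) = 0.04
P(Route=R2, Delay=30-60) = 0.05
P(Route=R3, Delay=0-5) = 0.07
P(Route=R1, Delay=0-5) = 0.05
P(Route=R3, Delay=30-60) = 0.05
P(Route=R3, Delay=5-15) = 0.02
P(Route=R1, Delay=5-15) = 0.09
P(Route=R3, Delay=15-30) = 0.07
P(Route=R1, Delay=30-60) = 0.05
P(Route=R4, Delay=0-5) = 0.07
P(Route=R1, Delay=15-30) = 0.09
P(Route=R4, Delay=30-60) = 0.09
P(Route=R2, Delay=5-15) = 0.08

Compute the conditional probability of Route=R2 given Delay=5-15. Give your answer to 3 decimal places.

0.308

P(Delay=5-15) = 0.09 + 0.08 + 0.02 + 0.07 = 0.26.
P(Route=R2 | Delay=5-15) = 0.08/0.26 = 0.308.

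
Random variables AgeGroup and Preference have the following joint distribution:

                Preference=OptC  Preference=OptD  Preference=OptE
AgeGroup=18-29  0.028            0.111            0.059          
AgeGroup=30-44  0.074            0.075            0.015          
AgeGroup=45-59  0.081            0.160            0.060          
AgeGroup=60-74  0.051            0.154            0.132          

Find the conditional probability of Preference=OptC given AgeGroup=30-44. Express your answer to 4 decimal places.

0.4512

P(AgeGroup=30-44) = 0.074 + 0.075 + 0.015 = 0.164.
P(Preference=OptC | AgeGroup=30-44) = 0.074/0.164 = 0.4512.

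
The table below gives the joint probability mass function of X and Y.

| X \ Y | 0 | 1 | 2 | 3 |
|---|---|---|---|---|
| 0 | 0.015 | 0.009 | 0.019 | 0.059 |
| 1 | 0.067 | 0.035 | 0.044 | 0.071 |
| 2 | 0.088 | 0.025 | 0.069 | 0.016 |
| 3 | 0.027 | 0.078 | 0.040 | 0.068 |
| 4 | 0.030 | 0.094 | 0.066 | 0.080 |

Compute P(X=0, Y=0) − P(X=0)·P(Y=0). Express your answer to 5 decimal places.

-0.00815

P(X=0) = 0.015 + 0.009 + 0.019 + 0.059 = 0.102.
P(Y=0) = 0.015 + 0.067 + 0.088 + 0.027 + 0.030 = 0.227.
P(X=0, Y=0) − P(X=0)P(Y=0) = 0.015 − 0.102×0.227 = -0.00815.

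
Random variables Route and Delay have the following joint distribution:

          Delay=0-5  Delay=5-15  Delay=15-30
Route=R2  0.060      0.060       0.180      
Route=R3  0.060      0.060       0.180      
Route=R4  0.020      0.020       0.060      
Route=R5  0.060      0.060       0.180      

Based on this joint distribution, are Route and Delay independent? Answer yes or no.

yes

Every cell satisfies P(Route,Delay) = P(Route)·P(Delay). For instance P(Route=R3) = 0.300, P(Delay=5-15) = 0.200, and 0.300×0.200 = 0.060 matches the joint entry. So Route and Delay are independent.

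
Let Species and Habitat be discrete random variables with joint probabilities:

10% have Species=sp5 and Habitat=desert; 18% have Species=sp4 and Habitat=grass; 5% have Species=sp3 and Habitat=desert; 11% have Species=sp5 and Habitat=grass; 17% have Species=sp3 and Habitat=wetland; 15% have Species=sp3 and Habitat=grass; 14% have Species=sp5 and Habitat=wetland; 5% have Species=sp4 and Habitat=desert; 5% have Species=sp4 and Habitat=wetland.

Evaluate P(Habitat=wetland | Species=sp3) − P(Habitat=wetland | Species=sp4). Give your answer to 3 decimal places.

P(Species=sp3) = 0.15 + 0.17 + 0.05 = 0.37; P(Habitat=wetland | Species=sp3) = 0.17/0.37 = 0.4595.
P(Species=sp4) = 0.18 + 0.05 + 0.05 = 0.28; P(Habitat=wetland | Species=sp4) = 0.05/0.28 = 0.1786.
Difference = 0.281.

0.281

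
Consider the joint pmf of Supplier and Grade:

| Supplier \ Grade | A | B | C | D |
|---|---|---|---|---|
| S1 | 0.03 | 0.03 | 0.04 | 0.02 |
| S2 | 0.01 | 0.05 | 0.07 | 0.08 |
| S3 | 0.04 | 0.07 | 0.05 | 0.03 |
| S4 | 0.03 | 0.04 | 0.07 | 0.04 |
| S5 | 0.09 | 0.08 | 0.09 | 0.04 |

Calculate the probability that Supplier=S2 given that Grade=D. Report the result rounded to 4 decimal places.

0.3810

P(Grade=D) = 0.02 + 0.08 + 0.03 + 0.04 + 0.04 = 0.21.
P(Supplier=S2 | Grade=D) = 0.08/0.21 = 0.3810.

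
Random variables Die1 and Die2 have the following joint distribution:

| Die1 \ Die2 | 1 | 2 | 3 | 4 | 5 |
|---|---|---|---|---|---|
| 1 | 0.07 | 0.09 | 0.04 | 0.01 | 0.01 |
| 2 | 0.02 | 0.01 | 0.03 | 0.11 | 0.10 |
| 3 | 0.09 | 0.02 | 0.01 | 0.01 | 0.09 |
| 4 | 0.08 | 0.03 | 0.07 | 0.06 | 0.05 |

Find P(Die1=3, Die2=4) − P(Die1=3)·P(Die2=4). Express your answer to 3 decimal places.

P(Die1=3) = 0.09 + 0.02 + 0.01 + 0.01 + 0.09 = 0.22.
P(Die2=4) = 0.01 + 0.11 + 0.01 + 0.06 = 0.19.
P(Die1=3, Die2=4) − P(Die1=3)P(Die2=4) = 0.01 − 0.22×0.19 = -0.032.

-0.032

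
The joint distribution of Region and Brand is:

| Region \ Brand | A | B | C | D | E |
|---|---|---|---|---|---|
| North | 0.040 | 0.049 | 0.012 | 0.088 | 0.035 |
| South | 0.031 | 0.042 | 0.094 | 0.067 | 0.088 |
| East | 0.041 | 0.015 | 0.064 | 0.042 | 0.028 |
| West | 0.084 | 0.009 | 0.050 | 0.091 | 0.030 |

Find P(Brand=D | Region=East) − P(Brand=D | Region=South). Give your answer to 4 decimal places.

P(Region=East) = 0.041 + 0.015 + 0.064 + 0.042 + 0.028 = 0.190; P(Brand=D | Region=East) = 0.042/0.190 = 0.22105.
P(Region=South) = 0.031 + 0.042 + 0.094 + 0.067 + 0.088 = 0.322; P(Brand=D | Region=South) = 0.067/0.322 = 0.20807.
Difference = 0.0130.

0.0130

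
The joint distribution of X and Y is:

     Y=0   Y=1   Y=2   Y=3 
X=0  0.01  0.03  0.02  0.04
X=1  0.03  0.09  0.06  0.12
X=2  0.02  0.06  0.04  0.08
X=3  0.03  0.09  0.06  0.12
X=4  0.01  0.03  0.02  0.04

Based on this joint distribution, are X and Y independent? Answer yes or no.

yes

Every cell satisfies P(X,Y) = P(X)·P(Y). For instance P(X=0) = 0.10, P(Y=3) = 0.40, and 0.10×0.40 = 0.04 matches the joint entry. So X and Y are independent.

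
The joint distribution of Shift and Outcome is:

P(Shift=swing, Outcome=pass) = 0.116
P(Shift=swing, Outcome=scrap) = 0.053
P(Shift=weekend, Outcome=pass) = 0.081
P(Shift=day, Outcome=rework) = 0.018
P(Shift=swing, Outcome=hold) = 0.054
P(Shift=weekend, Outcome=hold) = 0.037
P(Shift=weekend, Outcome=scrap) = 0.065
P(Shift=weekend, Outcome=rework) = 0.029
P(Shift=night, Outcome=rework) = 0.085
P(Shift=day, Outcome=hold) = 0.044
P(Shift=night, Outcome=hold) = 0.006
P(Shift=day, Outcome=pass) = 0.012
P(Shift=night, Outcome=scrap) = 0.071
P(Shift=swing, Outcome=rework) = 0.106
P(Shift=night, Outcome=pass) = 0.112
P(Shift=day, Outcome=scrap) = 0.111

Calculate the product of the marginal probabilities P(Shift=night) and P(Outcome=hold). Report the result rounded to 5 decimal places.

P(Shift=night) = 0.112 + 0.085 + 0.071 + 0.006 = 0.274.
P(Outcome=hold) = 0.044 + 0.054 + 0.006 + 0.037 = 0.141.
Product: 0.274 × 0.141 = 0.03863.

0.03863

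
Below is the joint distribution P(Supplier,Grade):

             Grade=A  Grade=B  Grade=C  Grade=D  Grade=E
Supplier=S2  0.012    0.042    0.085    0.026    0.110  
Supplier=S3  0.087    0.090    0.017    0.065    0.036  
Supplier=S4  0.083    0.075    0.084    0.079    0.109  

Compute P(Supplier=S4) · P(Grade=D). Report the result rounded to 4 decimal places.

0.0731

P(Supplier=S4) = 0.083 + 0.075 + 0.084 + 0.079 + 0.109 = 0.430.
P(Grade=D) = 0.026 + 0.065 + 0.079 = 0.170.
Product: 0.430 × 0.170 = 0.0731.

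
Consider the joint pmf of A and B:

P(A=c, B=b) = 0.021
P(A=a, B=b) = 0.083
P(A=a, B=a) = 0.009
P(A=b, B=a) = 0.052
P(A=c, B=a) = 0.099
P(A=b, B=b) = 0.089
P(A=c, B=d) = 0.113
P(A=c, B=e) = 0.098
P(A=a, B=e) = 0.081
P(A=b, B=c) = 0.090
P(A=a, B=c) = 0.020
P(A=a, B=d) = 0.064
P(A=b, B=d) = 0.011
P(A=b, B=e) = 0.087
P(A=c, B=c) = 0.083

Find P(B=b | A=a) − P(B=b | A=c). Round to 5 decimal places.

P(A=a) = 0.009 + 0.083 + 0.020 + 0.064 + 0.081 = 0.257; P(B=b | A=a) = 0.083/0.257 = 0.322957.
P(A=c) = 0.099 + 0.021 + 0.083 + 0.113 + 0.098 = 0.414; P(B=b | A=c) = 0.021/0.414 = 0.050725.
Difference = 0.27223.

0.27223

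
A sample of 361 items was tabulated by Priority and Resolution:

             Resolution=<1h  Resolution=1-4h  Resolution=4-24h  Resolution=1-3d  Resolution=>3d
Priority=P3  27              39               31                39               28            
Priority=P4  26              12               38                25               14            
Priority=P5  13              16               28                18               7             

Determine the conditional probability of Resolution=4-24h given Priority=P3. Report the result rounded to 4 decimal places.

Total with Priority=P3: 27 + 39 + 31 + 39 + 28 = 164.
P(Resolution=4-24h | Priority=P3) = 31/164 = 0.1890.

0.1890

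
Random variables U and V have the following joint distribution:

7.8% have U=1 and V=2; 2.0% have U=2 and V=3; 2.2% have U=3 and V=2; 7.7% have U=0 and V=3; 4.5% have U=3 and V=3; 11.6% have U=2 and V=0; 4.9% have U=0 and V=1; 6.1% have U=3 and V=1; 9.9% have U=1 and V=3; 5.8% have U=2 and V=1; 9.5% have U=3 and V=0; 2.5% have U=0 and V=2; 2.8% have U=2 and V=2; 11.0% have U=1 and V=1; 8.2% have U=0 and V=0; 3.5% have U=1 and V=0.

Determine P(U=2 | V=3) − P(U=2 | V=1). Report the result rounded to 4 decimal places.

P(V=3) = 0.077 + 0.099 + 0.020 + 0.045 = 0.241; P(U=2 | V=3) = 0.020/0.241 = 0.08299.
P(V=1) = 0.049 + 0.110 + 0.058 + 0.061 = 0.278; P(U=2 | V=1) = 0.058/0.278 = 0.20863.
Difference = -0.1256.

-0.1256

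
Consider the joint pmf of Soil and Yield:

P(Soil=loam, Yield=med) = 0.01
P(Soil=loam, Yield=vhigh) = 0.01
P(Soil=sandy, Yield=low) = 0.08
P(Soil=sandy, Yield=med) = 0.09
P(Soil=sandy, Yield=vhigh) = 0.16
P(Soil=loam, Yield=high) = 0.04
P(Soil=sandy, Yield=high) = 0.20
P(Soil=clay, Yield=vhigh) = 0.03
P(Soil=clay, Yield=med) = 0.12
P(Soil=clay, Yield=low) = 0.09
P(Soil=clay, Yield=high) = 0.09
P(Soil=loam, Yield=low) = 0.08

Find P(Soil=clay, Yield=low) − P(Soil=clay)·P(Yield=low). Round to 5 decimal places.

0.00750

P(Soil=clay) = 0.09 + 0.12 + 0.09 + 0.03 = 0.33.
P(Yield=low) = 0.08 + 0.08 + 0.09 = 0.25.
P(Soil=clay, Yield=low) − P(Soil=clay)P(Yield=low) = 0.09 − 0.33×0.25 = 0.00750.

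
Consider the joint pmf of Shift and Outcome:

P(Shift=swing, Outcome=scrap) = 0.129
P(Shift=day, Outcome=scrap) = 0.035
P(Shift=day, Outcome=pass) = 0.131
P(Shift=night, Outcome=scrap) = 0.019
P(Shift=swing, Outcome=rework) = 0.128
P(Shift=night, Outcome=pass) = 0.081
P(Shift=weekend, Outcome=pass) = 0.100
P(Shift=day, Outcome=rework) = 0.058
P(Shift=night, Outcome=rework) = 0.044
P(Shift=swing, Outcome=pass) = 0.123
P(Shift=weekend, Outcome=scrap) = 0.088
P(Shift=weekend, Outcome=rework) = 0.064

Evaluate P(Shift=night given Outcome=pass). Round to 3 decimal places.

0.186

P(Outcome=pass) = 0.131 + 0.123 + 0.081 + 0.100 = 0.435.
P(Shift=night | Outcome=pass) = 0.081/0.435 = 0.186.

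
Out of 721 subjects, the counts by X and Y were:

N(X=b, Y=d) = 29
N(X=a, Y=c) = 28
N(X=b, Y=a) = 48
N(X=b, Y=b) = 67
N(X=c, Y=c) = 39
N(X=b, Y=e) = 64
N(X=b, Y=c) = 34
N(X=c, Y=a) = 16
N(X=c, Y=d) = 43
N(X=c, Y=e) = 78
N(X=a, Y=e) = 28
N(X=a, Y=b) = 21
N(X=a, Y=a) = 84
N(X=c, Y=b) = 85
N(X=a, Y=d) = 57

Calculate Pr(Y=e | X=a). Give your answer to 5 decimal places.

0.12844

Total with X=a: 84 + 21 + 28 + 57 + 28 = 218.
P(Y=e | X=a) = 28/218 = 0.12844.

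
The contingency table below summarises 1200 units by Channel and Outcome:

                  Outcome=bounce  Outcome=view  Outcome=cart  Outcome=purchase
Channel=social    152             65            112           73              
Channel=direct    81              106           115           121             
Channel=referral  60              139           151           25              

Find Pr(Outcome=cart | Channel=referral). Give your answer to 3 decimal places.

0.403

Total with Channel=referral: 60 + 139 + 151 + 25 = 375.
P(Outcome=cart | Channel=referral) = 151/375 = 0.403.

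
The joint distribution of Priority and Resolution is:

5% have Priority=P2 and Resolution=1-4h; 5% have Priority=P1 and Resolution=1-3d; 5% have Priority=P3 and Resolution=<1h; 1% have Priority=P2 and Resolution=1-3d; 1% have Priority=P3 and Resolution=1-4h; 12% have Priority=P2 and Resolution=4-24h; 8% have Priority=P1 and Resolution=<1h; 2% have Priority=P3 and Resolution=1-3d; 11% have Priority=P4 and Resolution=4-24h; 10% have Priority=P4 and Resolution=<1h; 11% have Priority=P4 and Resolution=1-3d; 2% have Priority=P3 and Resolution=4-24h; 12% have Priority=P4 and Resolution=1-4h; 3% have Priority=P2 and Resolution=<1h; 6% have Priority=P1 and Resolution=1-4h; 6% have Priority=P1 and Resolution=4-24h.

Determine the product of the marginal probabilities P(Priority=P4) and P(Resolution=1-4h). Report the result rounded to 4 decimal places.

P(Priority=P4) = 0.10 + 0.12 + 0.11 + 0.11 = 0.44.
P(Resolution=1-4h) = 0.06 + 0.05 + 0.01 + 0.12 = 0.24.
Product: 0.44 × 0.24 = 0.1056.

0.1056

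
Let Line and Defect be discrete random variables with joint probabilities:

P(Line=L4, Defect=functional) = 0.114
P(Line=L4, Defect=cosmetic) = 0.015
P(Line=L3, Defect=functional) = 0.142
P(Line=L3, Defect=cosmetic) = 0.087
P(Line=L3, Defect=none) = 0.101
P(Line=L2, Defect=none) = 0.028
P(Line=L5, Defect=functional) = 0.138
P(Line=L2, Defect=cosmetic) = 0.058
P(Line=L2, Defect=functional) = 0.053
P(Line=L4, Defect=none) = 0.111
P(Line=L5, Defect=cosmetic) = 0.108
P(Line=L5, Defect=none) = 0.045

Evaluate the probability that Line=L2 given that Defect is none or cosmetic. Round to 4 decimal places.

P(Defect=none) = 0.028 + 0.101 + 0.111 + 0.045 = 0.285.
P(Defect=cosmetic) = 0.058 + 0.087 + 0.015 + 0.108 = 0.268.
P(Defect ∈ {none, cosmetic}) = 0.285 + 0.268 = 0.553; P(Line=L2, Defect ∈ {none, cosmetic}) = 0.028 + 0.058 = 0.086.
P(Line=L2 | Defect ∈ {none, cosmetic}) = 0.086/0.553 = 0.1555.

0.1555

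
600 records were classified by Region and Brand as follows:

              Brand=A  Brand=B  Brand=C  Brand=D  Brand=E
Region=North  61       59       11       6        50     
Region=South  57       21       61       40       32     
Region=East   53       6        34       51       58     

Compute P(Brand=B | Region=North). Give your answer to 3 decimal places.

0.316

Total with Region=North: 61 + 59 + 11 + 6 + 50 = 187.
P(Brand=B | Region=North) = 59/187 = 0.316.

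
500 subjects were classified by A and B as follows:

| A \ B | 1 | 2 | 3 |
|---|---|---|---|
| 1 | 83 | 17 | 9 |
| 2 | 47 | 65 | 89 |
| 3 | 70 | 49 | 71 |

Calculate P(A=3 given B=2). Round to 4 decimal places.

0.3740

Total with B=2: 17 + 65 + 49 = 131.
P(A=3 | B=2) = 49/131 = 0.3740.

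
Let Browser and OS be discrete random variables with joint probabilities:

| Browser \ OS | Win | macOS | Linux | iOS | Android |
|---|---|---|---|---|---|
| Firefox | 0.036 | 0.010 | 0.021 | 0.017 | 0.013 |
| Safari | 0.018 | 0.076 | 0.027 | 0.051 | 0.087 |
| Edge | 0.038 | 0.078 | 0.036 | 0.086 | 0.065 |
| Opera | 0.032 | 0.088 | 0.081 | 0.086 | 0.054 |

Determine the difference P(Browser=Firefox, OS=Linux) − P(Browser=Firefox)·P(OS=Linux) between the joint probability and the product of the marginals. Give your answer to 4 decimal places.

P(Browser=Firefox) = 0.036 + 0.010 + 0.021 + 0.017 + 0.013 = 0.097.
P(OS=Linux) = 0.021 + 0.027 + 0.036 + 0.081 = 0.165.
P(Browser=Firefox, OS=Linux) − P(Browser=Firefox)P(OS=Linux) = 0.021 − 0.097×0.165 = 0.0050.

0.0050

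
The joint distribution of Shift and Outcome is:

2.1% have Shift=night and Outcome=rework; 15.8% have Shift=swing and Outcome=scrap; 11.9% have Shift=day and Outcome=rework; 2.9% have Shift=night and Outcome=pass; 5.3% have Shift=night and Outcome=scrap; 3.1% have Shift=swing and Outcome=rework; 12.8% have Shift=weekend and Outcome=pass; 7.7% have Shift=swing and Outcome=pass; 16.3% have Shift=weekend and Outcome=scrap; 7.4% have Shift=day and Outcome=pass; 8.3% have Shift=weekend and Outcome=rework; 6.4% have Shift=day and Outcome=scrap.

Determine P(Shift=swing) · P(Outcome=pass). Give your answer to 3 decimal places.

P(Shift=swing) = 0.077 + 0.031 + 0.158 = 0.266.
P(Outcome=pass) = 0.074 + 0.077 + 0.029 + 0.128 = 0.308.
Product: 0.266 × 0.308 = 0.082.

0.082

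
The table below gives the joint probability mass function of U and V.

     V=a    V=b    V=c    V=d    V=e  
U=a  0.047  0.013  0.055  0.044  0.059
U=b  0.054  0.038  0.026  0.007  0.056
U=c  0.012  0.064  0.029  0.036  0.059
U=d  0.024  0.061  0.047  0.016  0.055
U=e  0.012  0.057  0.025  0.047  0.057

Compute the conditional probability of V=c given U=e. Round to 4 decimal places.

0.1263

P(U=e) = 0.012 + 0.057 + 0.025 + 0.047 + 0.057 = 0.198.
P(V=c | U=e) = 0.025/0.198 = 0.1263.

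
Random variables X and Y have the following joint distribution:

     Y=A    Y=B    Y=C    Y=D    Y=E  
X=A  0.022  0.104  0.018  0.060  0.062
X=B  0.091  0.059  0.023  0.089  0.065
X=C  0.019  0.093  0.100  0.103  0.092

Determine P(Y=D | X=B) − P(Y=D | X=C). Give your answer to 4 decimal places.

0.0191

P(X=B) = 0.091 + 0.059 + 0.023 + 0.089 + 0.065 = 0.327; P(Y=D | X=B) = 0.089/0.327 = 0.27217.
P(X=C) = 0.019 + 0.093 + 0.100 + 0.103 + 0.092 = 0.407; P(Y=D | X=C) = 0.103/0.407 = 0.25307.
Difference = 0.0191.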